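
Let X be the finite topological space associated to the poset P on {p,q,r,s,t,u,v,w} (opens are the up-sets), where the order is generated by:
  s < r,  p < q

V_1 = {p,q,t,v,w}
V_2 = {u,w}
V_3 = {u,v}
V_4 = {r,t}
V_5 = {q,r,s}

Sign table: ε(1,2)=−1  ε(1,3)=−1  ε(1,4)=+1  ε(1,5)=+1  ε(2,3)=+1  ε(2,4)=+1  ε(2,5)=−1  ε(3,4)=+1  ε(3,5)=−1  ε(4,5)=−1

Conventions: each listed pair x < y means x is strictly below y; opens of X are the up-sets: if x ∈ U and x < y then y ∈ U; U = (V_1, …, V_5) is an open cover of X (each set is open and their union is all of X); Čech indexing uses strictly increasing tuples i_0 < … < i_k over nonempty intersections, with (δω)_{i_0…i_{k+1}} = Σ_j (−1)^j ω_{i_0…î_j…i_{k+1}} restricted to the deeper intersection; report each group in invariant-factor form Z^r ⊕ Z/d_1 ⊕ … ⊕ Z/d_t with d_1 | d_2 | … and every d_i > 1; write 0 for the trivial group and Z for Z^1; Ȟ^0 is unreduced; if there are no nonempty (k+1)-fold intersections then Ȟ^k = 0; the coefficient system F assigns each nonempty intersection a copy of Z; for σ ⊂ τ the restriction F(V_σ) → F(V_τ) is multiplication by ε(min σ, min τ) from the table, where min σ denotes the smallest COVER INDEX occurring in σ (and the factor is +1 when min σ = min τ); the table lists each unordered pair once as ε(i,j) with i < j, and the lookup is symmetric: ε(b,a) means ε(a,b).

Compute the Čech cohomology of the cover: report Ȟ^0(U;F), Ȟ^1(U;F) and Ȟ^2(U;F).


Ȟ^0 ≅ 0,  Ȟ^1 ≅ Z ⊕ Z/2,  Ȟ^2 ≅ 0

intersection data:
  V12={w} V13={v} V14={t} V15={q} V23={u} V45={r}
C dims 5,6; δ0: rk 5, SNF 1^4·2
Ȟ^0 = (5 − 5) − 0 = 0, so Ȟ^0 ≅ 0
Ȟ^1 = (6 − 0) − 5 = 1 plus torsion [2], so Ȟ^1 ≅ Z ⊕ Z/2
Ȟ^2 = (0 − 0) − 0 = 0, so Ȟ^2 ≅ 0


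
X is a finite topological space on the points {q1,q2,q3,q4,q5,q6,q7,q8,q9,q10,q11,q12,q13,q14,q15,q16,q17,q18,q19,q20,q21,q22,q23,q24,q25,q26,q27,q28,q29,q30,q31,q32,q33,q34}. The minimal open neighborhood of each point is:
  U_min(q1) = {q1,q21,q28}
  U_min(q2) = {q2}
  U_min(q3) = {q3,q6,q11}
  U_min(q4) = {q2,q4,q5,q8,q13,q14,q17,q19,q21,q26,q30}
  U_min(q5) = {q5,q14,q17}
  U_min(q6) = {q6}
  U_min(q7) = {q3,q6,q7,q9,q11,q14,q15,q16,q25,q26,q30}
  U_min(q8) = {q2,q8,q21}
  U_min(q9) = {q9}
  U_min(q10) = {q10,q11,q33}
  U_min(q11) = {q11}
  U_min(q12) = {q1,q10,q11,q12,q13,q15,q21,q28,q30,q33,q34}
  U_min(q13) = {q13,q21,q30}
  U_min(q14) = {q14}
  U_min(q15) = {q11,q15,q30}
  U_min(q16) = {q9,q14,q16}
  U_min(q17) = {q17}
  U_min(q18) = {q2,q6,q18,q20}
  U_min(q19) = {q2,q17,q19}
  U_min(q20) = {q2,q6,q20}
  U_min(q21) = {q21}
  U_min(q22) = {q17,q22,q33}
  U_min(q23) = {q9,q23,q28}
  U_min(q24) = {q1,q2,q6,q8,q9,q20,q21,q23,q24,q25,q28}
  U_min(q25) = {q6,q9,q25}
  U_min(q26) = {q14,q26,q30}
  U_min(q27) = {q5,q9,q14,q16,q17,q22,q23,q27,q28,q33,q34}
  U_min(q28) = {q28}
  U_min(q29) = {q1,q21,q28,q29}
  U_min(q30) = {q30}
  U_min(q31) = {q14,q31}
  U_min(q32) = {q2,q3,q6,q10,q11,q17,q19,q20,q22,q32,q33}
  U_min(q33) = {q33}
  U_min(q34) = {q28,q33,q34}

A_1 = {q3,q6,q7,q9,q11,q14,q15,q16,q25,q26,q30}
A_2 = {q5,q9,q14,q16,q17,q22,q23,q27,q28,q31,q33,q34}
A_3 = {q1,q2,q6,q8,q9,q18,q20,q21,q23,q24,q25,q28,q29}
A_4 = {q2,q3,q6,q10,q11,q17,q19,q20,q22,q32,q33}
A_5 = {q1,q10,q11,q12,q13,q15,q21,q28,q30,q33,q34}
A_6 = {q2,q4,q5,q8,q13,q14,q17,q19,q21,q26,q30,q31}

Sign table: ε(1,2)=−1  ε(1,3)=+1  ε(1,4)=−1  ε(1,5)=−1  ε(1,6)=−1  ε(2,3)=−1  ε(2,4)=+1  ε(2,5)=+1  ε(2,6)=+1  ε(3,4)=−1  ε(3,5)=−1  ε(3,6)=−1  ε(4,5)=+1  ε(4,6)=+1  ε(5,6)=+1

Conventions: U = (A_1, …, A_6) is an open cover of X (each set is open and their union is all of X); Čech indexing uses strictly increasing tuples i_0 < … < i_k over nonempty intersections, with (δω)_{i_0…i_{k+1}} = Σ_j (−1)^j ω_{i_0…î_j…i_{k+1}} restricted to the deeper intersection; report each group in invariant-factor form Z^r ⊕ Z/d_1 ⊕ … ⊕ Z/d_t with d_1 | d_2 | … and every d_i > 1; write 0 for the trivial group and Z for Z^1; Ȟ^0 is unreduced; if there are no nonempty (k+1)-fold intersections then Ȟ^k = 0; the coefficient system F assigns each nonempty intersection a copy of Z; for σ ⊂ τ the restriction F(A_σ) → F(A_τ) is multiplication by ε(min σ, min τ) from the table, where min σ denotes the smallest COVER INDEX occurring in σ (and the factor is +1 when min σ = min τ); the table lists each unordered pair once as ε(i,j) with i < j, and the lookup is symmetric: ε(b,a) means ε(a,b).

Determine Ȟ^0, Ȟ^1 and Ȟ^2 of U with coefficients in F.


nonempty intersections:
  A12={q9,q14,q16} A13={q6,q9,q25} A14={q3,q6,q11} A15={q11,q15,q30} A16={q14,q26,q30} A23={q9,q23,q28} A24={q17,q22,q33} A25={q28,q33,q34} A26={q5,q14,q17,q31} A34={q2,q6,q20} A35={q1,q21,q28} A36={q2,q8,q21} A45={q10,q11,q33} A46={q2,q17,q19} A56={q13,q21,q30}
  A123={q9} A126={q14} A134={q6} A145={q11} A156={q30} A235={q28} A245={q33} A246={q17} A346={q2} A356={q21}
C dims 6,15,10; δ0: rk 5, SNF 1^5; δ1: rk 10, SNF 1^9·2
Ȟ^0: (6−5)−0=1 ⇒ Z
Ȟ^1: (15−10)−5=0 ⇒ 0
Ȟ^2: (10−0)−10=0 plus torsion [2] ⇒ Z/2

Ȟ^0 ≅ Z, Ȟ^1 ≅ 0, Ȟ^2 ≅ Z/2


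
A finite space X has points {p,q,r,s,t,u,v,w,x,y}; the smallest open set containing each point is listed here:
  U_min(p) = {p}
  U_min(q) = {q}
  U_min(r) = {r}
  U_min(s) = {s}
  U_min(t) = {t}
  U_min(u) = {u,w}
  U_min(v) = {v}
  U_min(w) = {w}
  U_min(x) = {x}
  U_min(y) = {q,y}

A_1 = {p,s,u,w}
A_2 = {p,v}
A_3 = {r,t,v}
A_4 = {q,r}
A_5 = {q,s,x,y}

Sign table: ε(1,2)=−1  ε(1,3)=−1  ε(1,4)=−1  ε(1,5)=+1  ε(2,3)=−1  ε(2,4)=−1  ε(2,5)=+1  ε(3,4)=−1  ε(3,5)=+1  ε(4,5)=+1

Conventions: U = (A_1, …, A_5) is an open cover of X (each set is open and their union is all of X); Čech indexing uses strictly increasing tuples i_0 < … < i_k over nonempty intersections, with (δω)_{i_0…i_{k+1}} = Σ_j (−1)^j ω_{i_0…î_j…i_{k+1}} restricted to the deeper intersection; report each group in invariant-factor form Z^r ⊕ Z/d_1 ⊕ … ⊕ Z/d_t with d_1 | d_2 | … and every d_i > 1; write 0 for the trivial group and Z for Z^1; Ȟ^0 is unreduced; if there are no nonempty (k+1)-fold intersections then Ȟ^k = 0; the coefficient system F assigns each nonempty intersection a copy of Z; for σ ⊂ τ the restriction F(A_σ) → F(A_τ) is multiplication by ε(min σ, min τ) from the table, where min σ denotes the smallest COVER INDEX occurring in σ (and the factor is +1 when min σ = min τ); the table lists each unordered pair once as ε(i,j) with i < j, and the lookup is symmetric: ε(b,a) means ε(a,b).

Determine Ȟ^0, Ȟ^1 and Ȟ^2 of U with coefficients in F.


Ȟ^0(U;F) ≅ 0, Ȟ^1(U;F) ≅ Z/2, Ȟ^2(U;F) ≅ 0

nonempty overlaps:
  A12={p} A15={s} A23={v} A34={r} A45={q}
C dims 5,5; δ0: rk 5, SNF 1^4·2
degree 0: 5−5−0 = 0 → Ȟ^0 ≅ 0
degree 1: 5−0−5 = 0 plus torsion [2] → Ȟ^1 ≅ Z/2
degree 2: 0−0−0 = 0 → Ȟ^2 ≅ 0


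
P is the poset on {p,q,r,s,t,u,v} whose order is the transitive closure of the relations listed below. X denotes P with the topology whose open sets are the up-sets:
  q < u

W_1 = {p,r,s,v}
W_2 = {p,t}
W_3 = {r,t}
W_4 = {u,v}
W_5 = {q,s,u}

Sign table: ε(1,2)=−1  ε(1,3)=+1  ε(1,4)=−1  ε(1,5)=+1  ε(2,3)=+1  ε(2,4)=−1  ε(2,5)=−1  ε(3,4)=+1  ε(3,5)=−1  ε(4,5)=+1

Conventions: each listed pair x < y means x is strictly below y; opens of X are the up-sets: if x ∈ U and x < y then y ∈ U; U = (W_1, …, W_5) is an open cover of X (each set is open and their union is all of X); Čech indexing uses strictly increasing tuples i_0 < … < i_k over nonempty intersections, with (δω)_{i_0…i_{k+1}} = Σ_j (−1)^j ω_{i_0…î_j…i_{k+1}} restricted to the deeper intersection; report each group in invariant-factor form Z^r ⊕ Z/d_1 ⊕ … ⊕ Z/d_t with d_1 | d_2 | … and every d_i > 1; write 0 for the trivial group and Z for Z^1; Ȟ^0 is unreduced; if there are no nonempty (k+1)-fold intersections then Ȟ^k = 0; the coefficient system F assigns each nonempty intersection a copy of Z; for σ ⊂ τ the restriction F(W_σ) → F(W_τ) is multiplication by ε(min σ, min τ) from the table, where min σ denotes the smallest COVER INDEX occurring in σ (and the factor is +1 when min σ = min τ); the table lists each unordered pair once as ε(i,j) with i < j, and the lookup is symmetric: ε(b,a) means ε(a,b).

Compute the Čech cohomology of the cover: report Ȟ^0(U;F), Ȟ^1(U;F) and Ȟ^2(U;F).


cover nerve:
  W12={p} W13={r} W14={v} W15={s} W23={t} W45={u}
C dims 5,6; δ0: rk 5, SNF 1^4·2
Ȟ^0: (5−5)−0=0 ⇒ 0
Ȟ^1: (6−0)−5=1 plus torsion [2] ⇒ Z ⊕ Z/2
Ȟ^2: (0−0)−0=0 ⇒ 0

Ȟ^0(U;F) ≅ 0, Ȟ^1(U;F) ≅ Z ⊕ Z/2 and Ȟ^2(U;F) ≅ 0


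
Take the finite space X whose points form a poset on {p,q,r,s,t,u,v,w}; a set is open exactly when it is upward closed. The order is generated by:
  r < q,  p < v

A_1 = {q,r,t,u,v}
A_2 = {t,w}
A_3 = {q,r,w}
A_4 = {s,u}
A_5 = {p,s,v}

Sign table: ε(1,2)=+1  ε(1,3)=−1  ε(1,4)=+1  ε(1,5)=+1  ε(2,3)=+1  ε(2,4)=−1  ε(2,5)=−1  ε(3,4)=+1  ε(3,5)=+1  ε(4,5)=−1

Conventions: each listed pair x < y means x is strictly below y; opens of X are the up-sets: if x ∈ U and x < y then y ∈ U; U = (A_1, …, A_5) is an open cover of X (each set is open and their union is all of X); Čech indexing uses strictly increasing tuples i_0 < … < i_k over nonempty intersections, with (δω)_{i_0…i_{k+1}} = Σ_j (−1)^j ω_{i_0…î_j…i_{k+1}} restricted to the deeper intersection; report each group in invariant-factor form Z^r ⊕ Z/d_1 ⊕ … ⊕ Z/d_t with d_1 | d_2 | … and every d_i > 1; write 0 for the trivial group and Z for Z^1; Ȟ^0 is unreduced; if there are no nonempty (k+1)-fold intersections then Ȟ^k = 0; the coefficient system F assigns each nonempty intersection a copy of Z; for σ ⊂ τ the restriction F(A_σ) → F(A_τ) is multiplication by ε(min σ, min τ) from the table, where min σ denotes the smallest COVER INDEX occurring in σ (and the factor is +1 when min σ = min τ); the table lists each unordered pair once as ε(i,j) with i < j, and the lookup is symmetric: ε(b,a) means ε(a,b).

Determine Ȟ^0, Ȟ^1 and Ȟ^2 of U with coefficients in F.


Ȟ^0 = 0, Ȟ^1 = Z ⊕ Z/2, Ȟ^2 = 0

nerve of the cover:
  A12={t} A13={q,r} A14={u} A15={v} A23={w} A45={s}
C dims 5,6; δ0: rk 5, SNF 1^4·2
Ȟ^0 = (5 − 5) − 0 = 0, so Ȟ^0 ≅ 0
Ȟ^1 = (6 − 0) − 5 = 1 plus torsion [2], so Ȟ^1 ≅ Z ⊕ Z/2
Ȟ^2 = (0 − 0) − 0 = 0, so Ȟ^2 ≅ 0


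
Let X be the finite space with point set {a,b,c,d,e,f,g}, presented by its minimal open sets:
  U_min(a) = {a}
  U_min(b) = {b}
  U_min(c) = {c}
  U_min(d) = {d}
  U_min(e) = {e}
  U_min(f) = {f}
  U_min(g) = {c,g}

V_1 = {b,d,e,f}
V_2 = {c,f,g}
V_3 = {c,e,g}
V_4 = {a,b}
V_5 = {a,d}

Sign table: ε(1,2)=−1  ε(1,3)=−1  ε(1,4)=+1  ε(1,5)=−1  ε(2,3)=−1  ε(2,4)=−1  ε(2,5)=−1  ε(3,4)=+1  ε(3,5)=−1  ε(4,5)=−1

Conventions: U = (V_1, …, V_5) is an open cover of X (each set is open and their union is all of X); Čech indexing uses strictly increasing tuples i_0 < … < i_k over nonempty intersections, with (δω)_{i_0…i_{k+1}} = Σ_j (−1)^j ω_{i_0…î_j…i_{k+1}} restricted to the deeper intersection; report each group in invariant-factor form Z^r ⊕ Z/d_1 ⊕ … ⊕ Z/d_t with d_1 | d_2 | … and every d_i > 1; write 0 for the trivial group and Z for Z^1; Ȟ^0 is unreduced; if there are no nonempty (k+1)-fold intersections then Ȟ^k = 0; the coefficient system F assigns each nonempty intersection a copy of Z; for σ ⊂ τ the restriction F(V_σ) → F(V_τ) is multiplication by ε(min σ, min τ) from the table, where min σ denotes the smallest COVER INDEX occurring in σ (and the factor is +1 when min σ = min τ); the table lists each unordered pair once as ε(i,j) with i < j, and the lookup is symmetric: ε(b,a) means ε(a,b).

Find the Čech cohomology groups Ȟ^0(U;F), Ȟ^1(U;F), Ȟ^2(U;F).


Ȟ^0 ≅ 0, Ȟ^1 ≅ Z ⊕ Z/2, Ȟ^2 ≅ 0

nerve simplices:
  V12={f} V13={e} V14={b} V15={d} V23={c,g} V45={a}
C dims 5,6; δ0: rk 5, SNF 1^4·2
degree 0: 5−5−0 = 0 → Ȟ^0 ≅ 0
degree 1: 6−0−5 = 1 plus torsion [2] → Ȟ^1 ≅ Z ⊕ Z/2
degree 2: 0−0−0 = 0 → Ȟ^2 ≅ 0


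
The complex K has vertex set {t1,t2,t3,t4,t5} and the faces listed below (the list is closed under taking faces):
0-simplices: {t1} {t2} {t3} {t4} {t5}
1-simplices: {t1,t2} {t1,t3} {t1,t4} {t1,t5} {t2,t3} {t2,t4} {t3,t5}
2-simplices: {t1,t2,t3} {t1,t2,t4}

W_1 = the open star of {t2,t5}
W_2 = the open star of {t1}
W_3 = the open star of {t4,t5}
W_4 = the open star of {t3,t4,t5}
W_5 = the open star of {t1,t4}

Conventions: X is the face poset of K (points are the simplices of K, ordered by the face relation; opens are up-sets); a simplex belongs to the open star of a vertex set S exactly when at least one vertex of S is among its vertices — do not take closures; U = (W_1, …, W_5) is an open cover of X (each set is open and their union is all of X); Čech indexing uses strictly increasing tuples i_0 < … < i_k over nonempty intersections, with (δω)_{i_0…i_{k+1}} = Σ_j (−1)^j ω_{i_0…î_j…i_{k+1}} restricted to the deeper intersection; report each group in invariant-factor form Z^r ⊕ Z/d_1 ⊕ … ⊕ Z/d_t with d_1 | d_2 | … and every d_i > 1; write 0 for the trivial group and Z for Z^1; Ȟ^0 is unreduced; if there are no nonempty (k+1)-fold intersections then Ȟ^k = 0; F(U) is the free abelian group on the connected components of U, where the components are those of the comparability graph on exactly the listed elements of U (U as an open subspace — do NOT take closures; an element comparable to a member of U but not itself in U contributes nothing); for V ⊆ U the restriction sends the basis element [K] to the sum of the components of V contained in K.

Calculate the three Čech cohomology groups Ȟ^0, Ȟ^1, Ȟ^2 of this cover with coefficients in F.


nonempty intersections:
  W1={{t2},{t5},{t1,t2},{t1,t5},{t2,t3},{t2,t4},{t3,t5},{t1,t2,t3},{t1,t2,t4}} W2={{t1},{t1,t2},{t1,t3},{t1,t4},{t1,t5},{t1,t2,t3},{t1,t2,t4}} W3={{t4},{t5},{t1,t4},{t1,t5},{t2,t4},{t3,t5},{t1,t2,t4}} W4={{t3},{t4},{t5},{t1,t3},{t1,t4},{t1,t5},{t2,t3},{t2,t4},{t3,t5},{t1,t2,t3},{t1,t2,t4}} W5={{t1},{t4},{t1,t2},{t1,t3},{t1,t4},{t1,t5},{t2,t4},{t1,t2,t3},{t1,t2,t4}}
  W12={{t1,t2},{t1,t5},{t1,t2,t3},{t1,t2,t4}} W13={{t5},{t1,t5},{t2,t4},{t3,t5},{t1,t2,t4}} W14={{t5},{t1,t5},{t2,t3},{t2,t4},{t3,t5},{t1,t2,t3},{t1,t2,t4}} W15={{t1,t2},{t1,t5},{t2,t4},{t1,t2,t3},{t1,t2,t4}} W23={{t1,t4},{t1,t5},{t1,t2,t4}} W24={{t1,t3},{t1,t4},{t1,t5},{t1,t2,t3},{t1,t2,t4}} W25={{t1},{t1,t2},{t1,t3},{t1,t4},{t1,t5},{t1,t2,t3},{t1,t2,t4}} W34={{t4},{t5},{t1,t4},{t1,t5},{t2,t4},{t3,t5},{t1,t2,t4}} W35={{t4},{t1,t4},{t1,t5},{t2,t4},{t1,t2,t4}} W45={{t4},{t1,t3},{t1,t4},{t1,t5},{t2,t4},{t1,t2,t3},{t1,t2,t4}}
  W123={{t1,t5},{t1,t2,t4}} W124={{t1,t5},{t1,t2,t3},{t1,t2,t4}} W125={{t1,t2},{t1,t5},{t1,t2,t3},{t1,t2,t4}} W134={{t5},{t1,t5},{t2,t4},{t3,t5},{t1,t2,t4}} W135={{t1,t5},{t2,t4},{t1,t2,t4}} W145={{t1,t5},{t2,t4},{t1,t2,t3},{t1,t2,t4}} W234={{t1,t4},{t1,t5},{t1,t2,t4}} W235={{t1,t4},{t1,t5},{t1,t2,t4}} W245={{t1,t3},{t1,t4},{t1,t5},{t1,t2,t3},{t1,t2,t4}} W345={{t4},{t1,t4},{t1,t5},{t2,t4},{t1,t2,t4}}
  W1234={{t1,t5},{t1,t2,t4}} W1235={{t1,t5},{t1,t2,t4}} W1245={{t1,t5},{t1,t2,t3},{t1,t2,t4}} W1345={{t1,t5},{t2,t4},{t1,t2,t4}} W2345={{t1,t4},{t1,t5},{t1,t2,t4}}
  W12345={{t1,t5},{t1,t2,t4}}
components per intersection:
  W1: {{t2},{t1,t2},{t2,t3},{t2,t4},{t1,t2,t3},{t1,t2,t4}} {{t5},{t1,t5},{t3,t5}}
  W2: {{t1},{t1,t2},{t1,t3},{t1,t4},{t1,t5},{t1,t2,t3},{t1,t2,t4}}
  W3: {{t4},{t1,t4},{t2,t4},{t1,t2,t4}} {{t5},{t1,t5},{t3,t5}}
  W4: {{t3},{t5},{t1,t3},{t1,t5},{t2,t3},{t3,t5},{t1,t2,t3}} {{t4},{t1,t4},{t2,t4},{t1,t2,t4}}
  W5: {{t1},{t4},{t1,t2},{t1,t3},{t1,t4},{t1,t5},{t2,t4},{t1,t2,t3},{t1,t2,t4}}
  W12: {{t1,t2},{t1,t2,t3},{t1,t2,t4}} {{t1,t5}}
  W13: {{t5},{t1,t5},{t3,t5}} {{t2,t4},{t1,t2,t4}}
  W14: {{t5},{t1,t5},{t3,t5}} {{t2,t3},{t1,t2,t3}} {{t2,t4},{t1,t2,t4}}
  W15: {{t1,t2},{t2,t4},{t1,t2,t3},{t1,t2,t4}} {{t1,t5}}
  W23: {{t1,t4},{t1,t2,t4}} {{t1,t5}}
  W24: {{t1,t3},{t1,t2,t3}} {{t1,t4},{t1,t2,t4}} {{t1,t5}}
  W25: {{t1},{t1,t2},{t1,t3},{t1,t4},{t1,t5},{t1,t2,t3},{t1,t2,t4}}
  W34: {{t4},{t1,t4},{t2,t4},{t1,t2,t4}} {{t5},{t1,t5},{t3,t5}}
  W35: {{t4},{t1,t4},{t2,t4},{t1,t2,t4}} {{t1,t5}}
  W45: {{t4},{t1,t4},{t2,t4},{t1,t2,t4}} {{t1,t3},{t1,t2,t3}} {{t1,t5}}
  W123: {{t1,t5}} {{t1,t2,t4}}
  W124: {{t1,t5}} {{t1,t2,t3}} {{t1,t2,t4}}
  W125: {{t1,t2},{t1,t2,t3},{t1,t2,t4}} {{t1,t5}}
  W134: {{t5},{t1,t5},{t3,t5}} {{t2,t4},{t1,t2,t4}}
  W135: {{t1,t5}} {{t2,t4},{t1,t2,t4}}
  W145: {{t1,t5}} {{t2,t4},{t1,t2,t4}} {{t1,t2,t3}}
  W234: {{t1,t4},{t1,t2,t4}} {{t1,t5}}
  W235: {{t1,t4},{t1,t2,t4}} {{t1,t5}}
  W245: {{t1,t3},{t1,t2,t3}} {{t1,t4},{t1,t2,t4}} {{t1,t5}}
  W345: {{t4},{t1,t4},{t2,t4},{t1,t2,t4}} {{t1,t5}}
  W1234: {{t1,t5}} {{t1,t2,t4}}
  W1235: {{t1,t5}} {{t1,t2,t4}}
  W1245: {{t1,t5}} {{t1,t2,t3}} {{t1,t2,t4}}
  W1345: {{t1,t5}} {{t2,t4},{t1,t2,t4}}
  W2345: {{t1,t4},{t1,t2,t4}} {{t1,t5}}
  W12345: {{t1,t5}} {{t1,t2,t4}}
C dims 8,22,23,11; δ0: rk 7, SNF 1^7; δ1: rk 14, SNF 1^14; δ2: rk 9, SNF 1^9
Ȟ^0: (8−7)−0=1 ⇒ Z
Ȟ^1: (22−14)−7=1 ⇒ Z
Ȟ^2: (23−9)−14=0 ⇒ 0

Ȟ^0 = Z; Ȟ^1 = Z; Ȟ^2 = 0


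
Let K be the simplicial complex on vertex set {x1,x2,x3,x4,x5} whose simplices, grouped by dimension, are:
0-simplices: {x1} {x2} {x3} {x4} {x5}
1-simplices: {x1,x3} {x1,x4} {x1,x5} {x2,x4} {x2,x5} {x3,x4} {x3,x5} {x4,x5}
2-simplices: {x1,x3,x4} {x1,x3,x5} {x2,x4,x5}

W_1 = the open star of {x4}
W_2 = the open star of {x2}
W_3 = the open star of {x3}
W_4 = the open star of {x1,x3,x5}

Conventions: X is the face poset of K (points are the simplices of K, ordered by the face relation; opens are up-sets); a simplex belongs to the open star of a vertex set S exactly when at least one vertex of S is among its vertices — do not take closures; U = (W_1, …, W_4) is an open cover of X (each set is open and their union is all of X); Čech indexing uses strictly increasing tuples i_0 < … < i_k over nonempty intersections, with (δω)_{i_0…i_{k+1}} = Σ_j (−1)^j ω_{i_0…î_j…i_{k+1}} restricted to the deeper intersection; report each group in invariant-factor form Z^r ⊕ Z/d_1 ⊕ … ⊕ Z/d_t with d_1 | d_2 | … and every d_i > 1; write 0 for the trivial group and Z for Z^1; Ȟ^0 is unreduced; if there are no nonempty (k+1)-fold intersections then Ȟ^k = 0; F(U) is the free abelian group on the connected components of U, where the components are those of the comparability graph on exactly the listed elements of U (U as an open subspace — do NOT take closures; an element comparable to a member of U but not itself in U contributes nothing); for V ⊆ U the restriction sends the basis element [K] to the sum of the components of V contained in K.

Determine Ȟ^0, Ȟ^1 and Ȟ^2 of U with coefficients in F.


nerve simplices:
  W1={{x4},{x1,x4},{x2,x4},{x3,x4},{x4,x5},{x1,x3,x4},{x2,x4,x5}} W2={{x2},{x2,x4},{x2,x5},{x2,x4,x5}} W3={{x3},{x1,x3},{x3,x4},{x3,x5},{x1,x3,x4},{x1,x3,x5}} W4={{x1},{x3},{x5},{x1,x3},{x1,x4},{x1,x5},{x2,x5},{x3,x4},{x3,x5},{x4,x5},{x1,x3,x4},{x1,x3,x5},{x2,x4,x5}}
  W12={{x2,x4},{x2,x4,x5}} W13={{x3,x4},{x1,x3,x4}} W14={{x1,x4},{x3,x4},{x4,x5},{x1,x3,x4},{x2,x4,x5}} W24={{x2,x5},{x2,x4,x5}} W34={{x3},{x1,x3},{x3,x4},{x3,x5},{x1,x3,x4},{x1,x3,x5}}
  W124={{x2,x4,x5}} W134={{x3,x4},{x1,x3,x4}}
components per intersection:
  W1: {{x4},{x1,x4},{x2,x4},{x3,x4},{x4,x5},{x1,x3,x4},{x2,x4,x5}}
  W2: {{x2},{x2,x4},{x2,x5},{x2,x4,x5}}
  W3: {{x3},{x1,x3},{x3,x4},{x3,x5},{x1,x3,x4},{x1,x3,x5}}
  W4: {{x1},{x3},{x5},{x1,x3},{x1,x4},{x1,x5},{x2,x5},{x3,x4},{x3,x5},{x4,x5},{x1,x3,x4},{x1,x3,x5},{x2,x4,x5}}
  W12: {{x2,x4},{x2,x4,x5}}
  W13: {{x3,x4},{x1,x3,x4}}
  W14: {{x1,x4},{x3,x4},{x1,x3,x4}} {{x4,x5},{x2,x4,x5}}
  W24: {{x2,x5},{x2,x4,x5}}
  W34: {{x3},{x1,x3},{x3,x4},{x3,x5},{x1,x3,x4},{x1,x3,x5}}
  W124: {{x2,x4,x5}}
  W134: {{x3,x4},{x1,x3,x4}}
C dims 4,6,2; δ0: rk 3, SNF 1^3; δ1: rk 2, SNF 1^2
degree 0: 4−3−0 = 1 → Ȟ^0 ≅ Z
degree 1: 6−2−3 = 1 → Ȟ^1 ≅ Z
degree 2: 2−0−2 = 0 → Ȟ^2 ≅ 0

Ȟ^0 = Z, Ȟ^1 = Z and Ȟ^2 = 0


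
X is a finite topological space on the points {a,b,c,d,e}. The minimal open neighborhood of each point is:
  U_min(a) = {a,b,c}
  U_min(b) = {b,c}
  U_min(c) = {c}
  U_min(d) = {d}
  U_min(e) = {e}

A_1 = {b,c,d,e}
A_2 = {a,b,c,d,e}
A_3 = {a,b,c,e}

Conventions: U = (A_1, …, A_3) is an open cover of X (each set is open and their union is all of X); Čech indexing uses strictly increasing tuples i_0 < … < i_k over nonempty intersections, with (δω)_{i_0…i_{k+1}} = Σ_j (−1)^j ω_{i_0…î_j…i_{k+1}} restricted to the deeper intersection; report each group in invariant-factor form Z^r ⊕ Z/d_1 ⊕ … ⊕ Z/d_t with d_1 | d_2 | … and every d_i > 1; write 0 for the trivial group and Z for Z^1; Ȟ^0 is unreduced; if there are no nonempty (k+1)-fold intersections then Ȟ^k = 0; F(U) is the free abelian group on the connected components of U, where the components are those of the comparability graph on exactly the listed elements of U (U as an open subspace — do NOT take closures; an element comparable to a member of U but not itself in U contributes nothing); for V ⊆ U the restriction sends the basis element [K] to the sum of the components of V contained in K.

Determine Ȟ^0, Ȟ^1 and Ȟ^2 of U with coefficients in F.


Ȟ^0 = Z^3, Ȟ^1 = 0 and Ȟ^2 = 0

intersection data:
  A12={b,c,d,e} A13={b,c,e} A23={a,b,c,e}
  A123={b,c,e}
components per intersection:
  A1: {b,c} {d} {e}
  A2: {a,b,c} {d} {e}
  A3: {a,b,c} {e}
  A12: {b,c} {d} {e}
  A13: {b,c} {e}
  A23: {a,b,c} {e}
  A123: {b,c} {e}
C dims 8,7,2; δ0: rk 5, SNF 1^5; δ1: rk 2, SNF 1^2
Ȟ^0 = (8 − 5) − 0 = 3, so Ȟ^0 ≅ Z^3
Ȟ^1 = (7 − 2) − 5 = 0, so Ȟ^1 ≅ 0
Ȟ^2 = (2 − 0) − 2 = 0, so Ȟ^2 ≅ 0


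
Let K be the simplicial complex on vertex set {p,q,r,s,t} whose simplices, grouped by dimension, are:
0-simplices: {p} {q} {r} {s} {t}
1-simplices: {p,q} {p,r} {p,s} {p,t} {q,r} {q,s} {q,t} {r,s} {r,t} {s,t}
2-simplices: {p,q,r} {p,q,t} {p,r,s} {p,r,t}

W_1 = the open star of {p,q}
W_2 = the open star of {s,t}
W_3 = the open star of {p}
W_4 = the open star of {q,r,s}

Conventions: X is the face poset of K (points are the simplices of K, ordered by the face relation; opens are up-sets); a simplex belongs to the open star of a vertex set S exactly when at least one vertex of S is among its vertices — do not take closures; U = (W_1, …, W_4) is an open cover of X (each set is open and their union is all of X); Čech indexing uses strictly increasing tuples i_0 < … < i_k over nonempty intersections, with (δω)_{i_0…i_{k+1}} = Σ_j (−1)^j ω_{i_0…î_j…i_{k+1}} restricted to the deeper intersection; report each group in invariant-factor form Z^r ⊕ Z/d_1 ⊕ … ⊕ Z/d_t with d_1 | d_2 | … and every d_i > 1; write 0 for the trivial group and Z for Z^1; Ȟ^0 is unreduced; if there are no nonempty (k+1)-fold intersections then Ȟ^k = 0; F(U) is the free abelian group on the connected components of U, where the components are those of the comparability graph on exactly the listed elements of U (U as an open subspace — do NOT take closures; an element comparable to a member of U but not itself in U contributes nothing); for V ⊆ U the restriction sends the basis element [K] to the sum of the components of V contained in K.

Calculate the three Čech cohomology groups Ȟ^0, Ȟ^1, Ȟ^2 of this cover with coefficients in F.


Ȟ^0 ≅ Z, Ȟ^1 ≅ Z, Ȟ^2 ≅ 0

nerve of the cover:
  W1={{p},{q},{p,q},{p,r},{p,s},{p,t},{q,r},{q,s},{q,t},{p,q,r},{p,q,t},{p,r,s},{p,r,t}} W2={{s},{t},{p,s},{p,t},{q,s},{q,t},{r,s},{r,t},{s,t},{p,q,t},{p,r,s},{p,r,t}} W3={{p},{p,q},{p,r},{p,s},{p,t},{p,q,r},{p,q,t},{p,r,s},{p,r,t}} W4={{q},{r},{s},{p,q},{p,r},{p,s},{q,r},{q,s},{q,t},{r,s},{r,t},{s,t},{p,q,r},{p,q,t},{p,r,s},{p,r,t}}
  W12={{p,s},{p,t},{q,s},{q,t},{p,q,t},{p,r,s},{p,r,t}} W13={{p},{p,q},{p,r},{p,s},{p,t},{p,q,r},{p,q,t},{p,r,s},{p,r,t}} W14={{q},{p,q},{p,r},{p,s},{q,r},{q,s},{q,t},{p,q,r},{p,q,t},{p,r,s},{p,r,t}} W23={{p,s},{p,t},{p,q,t},{p,r,s},{p,r,t}} W24={{s},{p,s},{q,s},{q,t},{r,s},{r,t},{s,t},{p,q,t},{p,r,s},{p,r,t}} W34={{p,q},{p,r},{p,s},{p,q,r},{p,q,t},{p,r,s},{p,r,t}}
  W123={{p,s},{p,t},{p,q,t},{p,r,s},{p,r,t}} W124={{p,s},{q,s},{q,t},{p,q,t},{p,r,s},{p,r,t}} W134={{p,q},{p,r},{p,s},{p,q,r},{p,q,t},{p,r,s},{p,r,t}} W234={{p,s},{p,q,t},{p,r,s},{p,r,t}}
  W1234={{p,s},{p,q,t},{p,r,s},{p,r,t}}
components per intersection:
  W1: {{p},{q},{p,q},{p,r},{p,s},{p,t},{q,r},{q,s},{q,t},{p,q,r},{p,q,t},{p,r,s},{p,r,t}}
  W2: {{s},{t},{p,s},{p,t},{q,s},{q,t},{r,s},{r,t},{s,t},{p,q,t},{p,r,s},{p,r,t}}
  W3: {{p},{p,q},{p,r},{p,s},{p,t},{p,q,r},{p,q,t},{p,r,s},{p,r,t}}
  W4: {{q},{r},{s},{p,q},{p,r},{p,s},{q,r},{q,s},{q,t},{r,s},{r,t},{s,t},{p,q,r},{p,q,t},{p,r,s},{p,r,t}}
  W12: {{p,s},{p,r,s}} {{p,t},{q,t},{p,q,t},{p,r,t}} {{q,s}}
  W13: {{p},{p,q},{p,r},{p,s},{p,t},{p,q,r},{p,q,t},{p,r,s},{p,r,t}}
  W14: {{q},{p,q},{p,r},{p,s},{q,r},{q,s},{q,t},{p,q,r},{p,q,t},{p,r,s},{p,r,t}}
  W23: {{p,s},{p,r,s}} {{p,t},{p,q,t},{p,r,t}}
  W24: {{s},{p,s},{q,s},{r,s},{s,t},{p,r,s}} {{q,t},{p,q,t}} {{r,t},{p,r,t}}
  W34: {{p,q},{p,r},{p,s},{p,q,r},{p,q,t},{p,r,s},{p,r,t}}
  W123: {{p,s},{p,r,s}} {{p,t},{p,q,t},{p,r,t}}
  W124: {{p,s},{p,r,s}} {{q,s}} {{q,t},{p,q,t}} {{p,r,t}}
  W134: {{p,q},{p,r},{p,s},{p,q,r},{p,q,t},{p,r,s},{p,r,t}}
  W234: {{p,s},{p,r,s}} {{p,q,t}} {{p,r,t}}
  W1234: {{p,s},{p,r,s}} {{p,q,t}} {{p,r,t}}
C dims 4,11,10,3; δ0: rk 3, SNF 1^3; δ1: rk 7, SNF 1^7; δ2: rk 3, SNF 1^3
Ȟ^0 = (4 − 3) − 0 = 1, so Ȟ^0 ≅ Z
Ȟ^1 = (11 − 7) − 3 = 1, so Ȟ^1 ≅ Z
Ȟ^2 = (10 − 3) − 7 = 0, so Ȟ^2 ≅ 0


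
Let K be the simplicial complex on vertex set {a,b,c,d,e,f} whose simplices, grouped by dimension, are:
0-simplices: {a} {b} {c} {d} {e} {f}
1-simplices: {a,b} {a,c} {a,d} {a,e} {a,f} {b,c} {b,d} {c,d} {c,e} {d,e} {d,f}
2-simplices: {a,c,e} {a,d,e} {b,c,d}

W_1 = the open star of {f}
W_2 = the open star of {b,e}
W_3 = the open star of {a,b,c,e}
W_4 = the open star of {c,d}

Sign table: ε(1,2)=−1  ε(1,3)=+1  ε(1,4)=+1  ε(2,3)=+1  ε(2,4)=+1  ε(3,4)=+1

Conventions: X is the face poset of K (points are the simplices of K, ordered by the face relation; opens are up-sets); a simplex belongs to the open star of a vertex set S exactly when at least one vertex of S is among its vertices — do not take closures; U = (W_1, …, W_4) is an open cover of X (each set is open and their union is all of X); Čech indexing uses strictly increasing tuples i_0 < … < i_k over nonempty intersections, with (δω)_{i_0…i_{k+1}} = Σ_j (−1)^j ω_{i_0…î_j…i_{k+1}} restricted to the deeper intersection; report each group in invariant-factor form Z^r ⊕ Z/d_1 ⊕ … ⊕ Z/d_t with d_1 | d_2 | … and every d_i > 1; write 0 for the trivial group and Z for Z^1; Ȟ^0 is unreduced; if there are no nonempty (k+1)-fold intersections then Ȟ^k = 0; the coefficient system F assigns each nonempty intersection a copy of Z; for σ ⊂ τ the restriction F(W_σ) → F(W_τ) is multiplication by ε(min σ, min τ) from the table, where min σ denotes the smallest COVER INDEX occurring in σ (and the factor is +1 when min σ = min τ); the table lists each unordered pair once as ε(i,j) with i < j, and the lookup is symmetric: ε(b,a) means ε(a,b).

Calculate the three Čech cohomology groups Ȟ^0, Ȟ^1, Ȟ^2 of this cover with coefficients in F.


cover nerve:
  W1={{f},{a,f},{d,f}} W2={{b},{e},{a,b},{a,e},{b,c},{b,d},{c,e},{d,e},{a,c,e},{a,d,e},{b,c,d}} W3={{a},{b},{c},{e},{a,b},{a,c},{a,d},{a,e},{a,f},{b,c},{b,d},{c,d},{c,e},{d,e},{a,c,e},{a,d,e},{b,c,d}} W4={{c},{d},{a,c},{a,d},{b,c},{b,d},{c,d},{c,e},{d,e},{d,f},{a,c,e},{a,d,e},{b,c,d}}
  W13={{a,f}} W14={{d,f}} W23={{b},{e},{a,b},{a,e},{b,c},{b,d},{c,e},{d,e},{a,c,e},{a,d,e},{b,c,d}} W24={{b,c},{b,d},{c,e},{d,e},{a,c,e},{a,d,e},{b,c,d}} W34={{c},{a,c},{a,d},{b,c},{b,d},{c,d},{c,e},{d,e},{a,c,e},{a,d,e},{b,c,d}}
  W234={{b,c},{b,d},{c,e},{d,e},{a,c,e},{a,d,e},{b,c,d}}
C dims 4,5,1; δ0: rk 3, SNF 1^3; δ1: rk 1, SNF 1^1
Ȟ^0: (4−3)−0=1 ⇒ Z
Ȟ^1: (5−1)−3=1 ⇒ Z
Ȟ^2: (1−0)−1=0 ⇒ 0

Ȟ^0 ≅ Z, Ȟ^1 ≅ Z and Ȟ^2 ≅ 0


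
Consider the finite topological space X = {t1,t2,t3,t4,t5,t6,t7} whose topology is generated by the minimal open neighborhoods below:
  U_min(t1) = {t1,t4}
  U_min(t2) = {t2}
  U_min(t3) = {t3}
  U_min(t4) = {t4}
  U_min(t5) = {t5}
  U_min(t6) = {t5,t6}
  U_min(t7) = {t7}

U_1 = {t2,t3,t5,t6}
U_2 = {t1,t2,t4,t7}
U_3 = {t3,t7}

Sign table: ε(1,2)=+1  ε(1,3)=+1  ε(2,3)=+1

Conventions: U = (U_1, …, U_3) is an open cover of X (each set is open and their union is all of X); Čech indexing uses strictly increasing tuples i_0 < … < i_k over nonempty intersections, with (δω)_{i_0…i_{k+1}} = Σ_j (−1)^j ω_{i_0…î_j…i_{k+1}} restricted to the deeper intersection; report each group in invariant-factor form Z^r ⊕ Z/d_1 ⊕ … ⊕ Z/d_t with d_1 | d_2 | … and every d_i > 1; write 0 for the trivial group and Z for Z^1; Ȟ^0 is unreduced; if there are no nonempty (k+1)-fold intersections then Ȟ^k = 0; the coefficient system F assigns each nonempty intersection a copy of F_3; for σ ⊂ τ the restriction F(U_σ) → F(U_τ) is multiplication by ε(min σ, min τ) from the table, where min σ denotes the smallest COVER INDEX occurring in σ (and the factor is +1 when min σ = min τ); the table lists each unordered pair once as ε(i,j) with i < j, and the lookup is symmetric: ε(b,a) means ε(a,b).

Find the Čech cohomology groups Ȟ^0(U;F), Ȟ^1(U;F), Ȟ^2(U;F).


nonempty intersections:
  U12={t2} U13={t3} U23={t7}
C dims 3,3; δ0: rk_F3 2
Ȟ^0: (3−2)−0=1 ⇒ Z/3
Ȟ^1: (3−0)−2=1 ⇒ Z/3
Ȟ^2: (0−0)−0=0 ⇒ 0

Ȟ^0 ≅ Z/3,  Ȟ^1 ≅ Z/3,  Ȟ^2 ≅ 0


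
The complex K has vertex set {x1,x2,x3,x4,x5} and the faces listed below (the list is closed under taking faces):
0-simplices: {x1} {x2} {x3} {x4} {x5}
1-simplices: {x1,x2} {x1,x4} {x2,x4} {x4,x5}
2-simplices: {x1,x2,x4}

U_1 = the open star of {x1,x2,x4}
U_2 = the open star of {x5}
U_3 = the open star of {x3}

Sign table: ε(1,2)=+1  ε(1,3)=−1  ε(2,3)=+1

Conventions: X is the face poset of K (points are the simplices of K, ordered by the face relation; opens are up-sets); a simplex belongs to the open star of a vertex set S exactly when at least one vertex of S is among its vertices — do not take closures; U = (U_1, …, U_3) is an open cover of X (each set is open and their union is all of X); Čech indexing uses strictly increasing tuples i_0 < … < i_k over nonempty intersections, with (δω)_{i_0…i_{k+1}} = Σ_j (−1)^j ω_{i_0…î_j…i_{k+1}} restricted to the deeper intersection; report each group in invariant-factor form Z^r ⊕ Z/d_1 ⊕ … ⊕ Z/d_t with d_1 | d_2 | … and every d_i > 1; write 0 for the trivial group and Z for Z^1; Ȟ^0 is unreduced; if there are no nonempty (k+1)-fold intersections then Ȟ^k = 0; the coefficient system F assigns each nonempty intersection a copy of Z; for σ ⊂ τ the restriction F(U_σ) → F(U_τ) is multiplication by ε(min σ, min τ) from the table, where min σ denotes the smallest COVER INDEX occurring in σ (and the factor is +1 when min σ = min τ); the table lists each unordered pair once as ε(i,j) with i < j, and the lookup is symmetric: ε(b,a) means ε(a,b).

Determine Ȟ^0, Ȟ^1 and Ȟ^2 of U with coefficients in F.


nerve of the cover:
  U1={{x1},{x2},{x4},{x1,x2},{x1,x4},{x2,x4},{x4,x5},{x1,x2,x4}} U2={{x5},{x4,x5}} U3={{x3}}
  U12={{x4,x5}}
C dims 3,1; δ0: rk 1, SNF 1^1
Ȟ^0 = (3 − 1) − 0 = 2, so Ȟ^0 ≅ Z^2
Ȟ^1 = (1 − 0) − 1 = 0, so Ȟ^1 ≅ 0
Ȟ^2 = (0 − 0) − 0 = 0, so Ȟ^2 ≅ 0

Ȟ^0 ≅ Z^2,  Ȟ^1 ≅ 0,  Ȟ^2 ≅ 0


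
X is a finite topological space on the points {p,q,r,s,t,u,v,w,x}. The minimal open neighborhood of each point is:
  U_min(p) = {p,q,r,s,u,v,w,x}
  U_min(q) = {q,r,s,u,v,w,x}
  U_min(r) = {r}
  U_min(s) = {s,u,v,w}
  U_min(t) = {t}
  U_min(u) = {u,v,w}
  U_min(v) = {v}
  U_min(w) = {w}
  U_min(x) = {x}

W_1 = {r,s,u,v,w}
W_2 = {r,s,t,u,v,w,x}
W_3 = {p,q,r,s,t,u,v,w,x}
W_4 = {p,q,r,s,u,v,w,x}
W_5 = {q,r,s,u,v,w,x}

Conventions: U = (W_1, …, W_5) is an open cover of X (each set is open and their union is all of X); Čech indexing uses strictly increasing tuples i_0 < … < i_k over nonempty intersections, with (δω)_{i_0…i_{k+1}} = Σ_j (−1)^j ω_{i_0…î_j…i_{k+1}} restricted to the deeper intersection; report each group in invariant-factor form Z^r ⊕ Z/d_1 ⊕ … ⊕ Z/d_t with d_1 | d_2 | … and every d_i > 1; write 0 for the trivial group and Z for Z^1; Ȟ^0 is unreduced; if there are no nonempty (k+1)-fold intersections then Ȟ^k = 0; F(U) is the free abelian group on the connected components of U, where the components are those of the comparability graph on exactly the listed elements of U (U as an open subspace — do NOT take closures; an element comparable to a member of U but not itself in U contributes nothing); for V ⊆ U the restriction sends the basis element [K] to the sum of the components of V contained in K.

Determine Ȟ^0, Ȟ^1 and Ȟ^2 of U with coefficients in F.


cover nerve:
  W12={r,s,u,v,w} W13={r,s,u,v,w} W14={r,s,u,v,w} W15={r,s,u,v,w} W23={r,s,t,u,v,w,x} W24={r,s,u,v,w,x} W25={r,s,u,v,w,x} W34={p,q,r,s,u,v,w,x} W35={q,r,s,u,v,w,x} W45={q,r,s,u,v,w,x}
  W123={r,s,u,v,w} W124={r,s,u,v,w} W125={r,s,u,v,w} W134={r,s,u,v,w} W135={r,s,u,v,w} W145={r,s,u,v,w} W234={r,s,u,v,w,x} W235={r,s,u,v,w,x} W245={r,s,u,v,w,x} W345={q,r,s,u,v,w,x}
  W1234={r,s,u,v,w} W1235={r,s,u,v,w} W1245={r,s,u,v,w} W1345={r,s,u,v,w} W2345={r,s,u,v,w,x}
  W12345={r,s,u,v,w}
components per intersection:
  W1: {r} {s,u,v,w}
  W2: {r} {s,u,v,w} {t} {x}
  W3: {p,q,r,s,u,v,w,x} {t}
  W4: {p,q,r,s,u,v,w,x}
  W5: {q,r,s,u,v,w,x}
  W12: {r} {s,u,v,w}
  W13: {r} {s,u,v,w}
  W14: {r} {s,u,v,w}
  W15: {r} {s,u,v,w}
  W23: {r} {s,u,v,w} {t} {x}
  W24: {r} {s,u,v,w} {x}
  W25: {r} {s,u,v,w} {x}
  W34: {p,q,r,s,u,v,w,x}
  W35: {q,r,s,u,v,w,x}
  W45: {q,r,s,u,v,w,x}
  W123: {r} {s,u,v,w}
  W124: {r} {s,u,v,w}
  W125: {r} {s,u,v,w}
  W134: {r} {s,u,v,w}
  W135: {r} {s,u,v,w}
  W145: {r} {s,u,v,w}
  W234: {r} {s,u,v,w} {x}
  W235: {r} {s,u,v,w} {x}
  W245: {r} {s,u,v,w} {x}
  W345: {q,r,s,u,v,w,x}
  W1234: {r} {s,u,v,w}
  W1235: {r} {s,u,v,w}
  W1245: {r} {s,u,v,w}
  W1345: {r} {s,u,v,w}
  W2345: {r} {s,u,v,w} {x}
  W12345: {r} {s,u,v,w}
C dims 10,21,22,11; δ0: rk 8, SNF 1^8; δ1: rk 13, SNF 1^13; δ2: rk 9, SNF 1^9
Ȟ^0: (10−8)−0=2 ⇒ Z^2
Ȟ^1: (21−13)−8=0 ⇒ 0
Ȟ^2: (22−9)−13=0 ⇒ 0

Ȟ^0(U;F) ≅ Z^2; Ȟ^1(U;F) ≅ 0; Ȟ^2(U;F) ≅ 0


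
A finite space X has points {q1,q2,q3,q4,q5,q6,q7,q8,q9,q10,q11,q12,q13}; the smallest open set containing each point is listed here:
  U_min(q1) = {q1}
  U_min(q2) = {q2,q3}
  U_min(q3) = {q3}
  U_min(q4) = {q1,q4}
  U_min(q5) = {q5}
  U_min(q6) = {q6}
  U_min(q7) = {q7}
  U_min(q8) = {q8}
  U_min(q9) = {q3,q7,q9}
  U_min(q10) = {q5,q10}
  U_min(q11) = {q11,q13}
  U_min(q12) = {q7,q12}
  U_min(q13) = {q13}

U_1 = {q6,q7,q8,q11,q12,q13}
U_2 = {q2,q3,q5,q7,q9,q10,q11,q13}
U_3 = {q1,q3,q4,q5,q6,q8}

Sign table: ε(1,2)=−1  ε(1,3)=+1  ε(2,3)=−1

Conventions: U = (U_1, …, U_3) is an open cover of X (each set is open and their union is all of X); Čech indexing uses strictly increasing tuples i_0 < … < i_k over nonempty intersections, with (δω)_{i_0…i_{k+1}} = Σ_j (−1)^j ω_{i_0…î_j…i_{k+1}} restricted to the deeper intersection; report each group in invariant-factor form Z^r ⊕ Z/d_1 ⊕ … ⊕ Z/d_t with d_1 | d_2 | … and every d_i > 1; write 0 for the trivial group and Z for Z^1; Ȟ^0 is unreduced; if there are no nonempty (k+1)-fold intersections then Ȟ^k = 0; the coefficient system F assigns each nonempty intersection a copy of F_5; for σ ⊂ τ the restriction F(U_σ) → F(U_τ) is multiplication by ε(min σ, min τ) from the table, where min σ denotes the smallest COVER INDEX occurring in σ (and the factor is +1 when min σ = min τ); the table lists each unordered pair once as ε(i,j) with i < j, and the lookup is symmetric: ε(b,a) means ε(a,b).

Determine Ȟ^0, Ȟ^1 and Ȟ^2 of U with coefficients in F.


Ȟ^0(U;F) ≅ Z/5, Ȟ^1(U;F) ≅ Z/5 and Ȟ^2(U;F) ≅ 0

nerve simplices:
  U12={q7,q11,q13} U13={q6,q8} U23={q3,q5}
C dims 3,3; δ0: rk_F5 2
degree 0: 3−2−0 = 1 → Ȟ^0 ≅ Z/5
degree 1: 3−0−2 = 1 → Ȟ^1 ≅ Z/5
degree 2: 0−0−0 = 0 → Ȟ^2 ≅ 0


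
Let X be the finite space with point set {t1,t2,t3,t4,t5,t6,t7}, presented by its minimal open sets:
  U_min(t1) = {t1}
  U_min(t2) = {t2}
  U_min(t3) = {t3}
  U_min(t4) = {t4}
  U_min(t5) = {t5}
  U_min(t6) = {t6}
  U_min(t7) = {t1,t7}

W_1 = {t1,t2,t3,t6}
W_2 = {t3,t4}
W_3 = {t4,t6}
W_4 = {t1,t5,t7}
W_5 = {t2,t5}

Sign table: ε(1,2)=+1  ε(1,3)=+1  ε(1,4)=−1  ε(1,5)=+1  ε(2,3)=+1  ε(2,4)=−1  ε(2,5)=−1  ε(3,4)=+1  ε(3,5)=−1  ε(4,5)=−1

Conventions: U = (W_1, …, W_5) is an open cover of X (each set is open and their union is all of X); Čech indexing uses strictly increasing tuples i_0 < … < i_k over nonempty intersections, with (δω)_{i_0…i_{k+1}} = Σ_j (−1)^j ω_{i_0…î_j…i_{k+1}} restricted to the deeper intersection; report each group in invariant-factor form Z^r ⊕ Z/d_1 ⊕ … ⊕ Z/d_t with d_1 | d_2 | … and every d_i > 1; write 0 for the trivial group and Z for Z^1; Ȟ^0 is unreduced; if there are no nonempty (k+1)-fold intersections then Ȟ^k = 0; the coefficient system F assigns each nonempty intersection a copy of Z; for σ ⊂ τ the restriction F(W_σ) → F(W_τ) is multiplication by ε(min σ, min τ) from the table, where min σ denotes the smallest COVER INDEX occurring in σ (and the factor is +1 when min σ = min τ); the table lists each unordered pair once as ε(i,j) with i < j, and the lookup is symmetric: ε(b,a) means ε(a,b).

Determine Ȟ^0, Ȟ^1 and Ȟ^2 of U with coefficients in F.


Ȟ^0 ≅ Z, Ȟ^1 ≅ Z^2 and Ȟ^2 ≅ 0

nonempty overlaps:
  W12={t3} W13={t6} W14={t1} W15={t2} W23={t4} W45={t5}
C dims 5,6; δ0: rk 4, SNF 1^4
degree 0: 5−4−0 = 1 → Ȟ^0 ≅ Z
degree 1: 6−0−4 = 2 → Ȟ^1 ≅ Z^2
degree 2: 0−0−0 = 0 → Ȟ^2 ≅ 0


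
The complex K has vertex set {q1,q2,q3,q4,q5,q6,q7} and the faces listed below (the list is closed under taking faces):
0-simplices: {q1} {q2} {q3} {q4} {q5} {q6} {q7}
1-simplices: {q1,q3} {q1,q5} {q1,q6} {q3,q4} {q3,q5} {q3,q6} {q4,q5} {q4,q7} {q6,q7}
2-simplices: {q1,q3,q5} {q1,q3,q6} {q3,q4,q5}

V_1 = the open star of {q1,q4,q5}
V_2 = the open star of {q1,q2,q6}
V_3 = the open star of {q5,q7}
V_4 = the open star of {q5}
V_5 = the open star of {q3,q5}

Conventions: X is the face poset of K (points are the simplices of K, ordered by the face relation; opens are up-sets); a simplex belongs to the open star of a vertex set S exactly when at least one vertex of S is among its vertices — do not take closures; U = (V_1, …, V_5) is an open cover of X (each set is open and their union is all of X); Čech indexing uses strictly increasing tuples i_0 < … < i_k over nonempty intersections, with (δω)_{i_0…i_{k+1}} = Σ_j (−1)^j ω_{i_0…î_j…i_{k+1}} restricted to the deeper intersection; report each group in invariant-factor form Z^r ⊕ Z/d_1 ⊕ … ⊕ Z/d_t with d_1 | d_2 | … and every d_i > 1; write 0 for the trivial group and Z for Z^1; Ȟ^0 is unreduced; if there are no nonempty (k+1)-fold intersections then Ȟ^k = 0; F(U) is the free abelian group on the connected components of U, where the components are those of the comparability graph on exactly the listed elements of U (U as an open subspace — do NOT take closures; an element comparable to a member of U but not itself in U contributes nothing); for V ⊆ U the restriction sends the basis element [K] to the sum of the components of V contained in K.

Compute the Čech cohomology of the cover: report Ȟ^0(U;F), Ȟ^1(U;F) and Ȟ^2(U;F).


nerve of the cover:
  V1={{q1},{q4},{q5},{q1,q3},{q1,q5},{q1,q6},{q3,q4},{q3,q5},{q4,q5},{q4,q7},{q1,q3,q5},{q1,q3,q6},{q3,q4,q5}} V2={{q1},{q2},{q6},{q1,q3},{q1,q5},{q1,q6},{q3,q6},{q6,q7},{q1,q3,q5},{q1,q3,q6}} V3={{q5},{q7},{q1,q5},{q3,q5},{q4,q5},{q4,q7},{q6,q7},{q1,q3,q5},{q3,q4,q5}} V4={{q5},{q1,q5},{q3,q5},{q4,q5},{q1,q3,q5},{q3,q4,q5}} V5={{q3},{q5},{q1,q3},{q1,q5},{q3,q4},{q3,q5},{q3,q6},{q4,q5},{q1,q3,q5},{q1,q3,q6},{q3,q4,q5}}
  V12={{q1},{q1,q3},{q1,q5},{q1,q6},{q1,q3,q5},{q1,q3,q6}} V13={{q5},{q1,q5},{q3,q5},{q4,q5},{q4,q7},{q1,q3,q5},{q3,q4,q5}} V14={{q5},{q1,q5},{q3,q5},{q4,q5},{q1,q3,q5},{q3,q4,q5}} V15={{q5},{q1,q3},{q1,q5},{q3,q4},{q3,q5},{q4,q5},{q1,q3,q5},{q1,q3,q6},{q3,q4,q5}} V23={{q1,q5},{q6,q7},{q1,q3,q5}} V24={{q1,q5},{q1,q3,q5}} V25={{q1,q3},{q1,q5},{q3,q6},{q1,q3,q5},{q1,q3,q6}} V34={{q5},{q1,q5},{q3,q5},{q4,q5},{q1,q3,q5},{q3,q4,q5}} V35={{q5},{q1,q5},{q3,q5},{q4,q5},{q1,q3,q5},{q3,q4,q5}} V45={{q5},{q1,q5},{q3,q5},{q4,q5},{q1,q3,q5},{q3,q4,q5}}
  V123={{q1,q5},{q1,q3,q5}} V124={{q1,q5},{q1,q3,q5}} V125={{q1,q3},{q1,q5},{q1,q3,q5},{q1,q3,q6}} V134={{q5},{q1,q5},{q3,q5},{q4,q5},{q1,q3,q5},{q3,q4,q5}} V135={{q5},{q1,q5},{q3,q5},{q4,q5},{q1,q3,q5},{q3,q4,q5}} V145={{q5},{q1,q5},{q3,q5},{q4,q5},{q1,q3,q5},{q3,q4,q5}} V234={{q1,q5},{q1,q3,q5}} V235={{q1,q5},{q1,q3,q5}} V245={{q1,q5},{q1,q3,q5}} V345={{q5},{q1,q5},{q3,q5},{q4,q5},{q1,q3,q5},{q3,q4,q5}}
  V1234={{q1,q5},{q1,q3,q5}} V1235={{q1,q5},{q1,q3,q5}} V1245={{q1,q5},{q1,q3,q5}} V1345={{q5},{q1,q5},{q3,q5},{q4,q5},{q1,q3,q5},{q3,q4,q5}} V2345={{q1,q5},{q1,q3,q5}}
  V12345={{q1,q5},{q1,q3,q5}}
components per intersection:
  V1: {{q1},{q4},{q5},{q1,q3},{q1,q5},{q1,q6},{q3,q4},{q3,q5},{q4,q5},{q4,q7},{q1,q3,q5},{q1,q3,q6},{q3,q4,q5}}
  V2: {{q1},{q6},{q1,q3},{q1,q5},{q1,q6},{q3,q6},{q6,q7},{q1,q3,q5},{q1,q3,q6}} {{q2}}
  V3: {{q5},{q1,q5},{q3,q5},{q4,q5},{q1,q3,q5},{q3,q4,q5}} {{q7},{q4,q7},{q6,q7}}
  V4: {{q5},{q1,q5},{q3,q5},{q4,q5},{q1,q3,q5},{q3,q4,q5}}
  V5: {{q3},{q5},{q1,q3},{q1,q5},{q3,q4},{q3,q5},{q3,q6},{q4,q5},{q1,q3,q5},{q1,q3,q6},{q3,q4,q5}}
  V12: {{q1},{q1,q3},{q1,q5},{q1,q6},{q1,q3,q5},{q1,q3,q6}}
  V13: {{q5},{q1,q5},{q3,q5},{q4,q5},{q1,q3,q5},{q3,q4,q5}} {{q4,q7}}
  V14: {{q5},{q1,q5},{q3,q5},{q4,q5},{q1,q3,q5},{q3,q4,q5}}
  V15: {{q5},{q1,q3},{q1,q5},{q3,q4},{q3,q5},{q4,q5},{q1,q3,q5},{q1,q3,q6},{q3,q4,q5}}
  V23: {{q1,q5},{q1,q3,q5}} {{q6,q7}}
  V24: {{q1,q5},{q1,q3,q5}}
  V25: {{q1,q3},{q1,q5},{q3,q6},{q1,q3,q5},{q1,q3,q6}}
  V34: {{q5},{q1,q5},{q3,q5},{q4,q5},{q1,q3,q5},{q3,q4,q5}}
  V35: {{q5},{q1,q5},{q3,q5},{q4,q5},{q1,q3,q5},{q3,q4,q5}}
  V45: {{q5},{q1,q5},{q3,q5},{q4,q5},{q1,q3,q5},{q3,q4,q5}}
  V123: {{q1,q5},{q1,q3,q5}}
  V124: {{q1,q5},{q1,q3,q5}}
  V125: {{q1,q3},{q1,q5},{q1,q3,q5},{q1,q3,q6}}
  V134: {{q5},{q1,q5},{q3,q5},{q4,q5},{q1,q3,q5},{q3,q4,q5}}
  V135: {{q5},{q1,q5},{q3,q5},{q4,q5},{q1,q3,q5},{q3,q4,q5}}
  V145: {{q5},{q1,q5},{q3,q5},{q4,q5},{q1,q3,q5},{q3,q4,q5}}
  V234: {{q1,q5},{q1,q3,q5}}
  V235: {{q1,q5},{q1,q3,q5}}
  V245: {{q1,q5},{q1,q3,q5}}
  V345: {{q5},{q1,q5},{q3,q5},{q4,q5},{q1,q3,q5},{q3,q4,q5}}
  V1234: {{q1,q5},{q1,q3,q5}}
  V1235: {{q1,q5},{q1,q3,q5}}
  V1245: {{q1,q5},{q1,q3,q5}}
  V1345: {{q5},{q1,q5},{q3,q5},{q4,q5},{q1,q3,q5},{q3,q4,q5}}
  V2345: {{q1,q5},{q1,q3,q5}}
  V12345: {{q1,q5},{q1,q3,q5}}
C dims 7,12,10,5; δ0: rk 5, SNF 1^5; δ1: rk 6, SNF 1^6; δ2: rk 4, SNF 1^4
Ȟ^0 = (7 − 5) − 0 = 2, so Ȟ^0 ≅ Z^2
Ȟ^1 = (12 − 6) − 5 = 1, so Ȟ^1 ≅ Z
Ȟ^2 = (10 − 4) − 6 = 0, so Ȟ^2 ≅ 0

Ȟ^0 ≅ Z^2,  Ȟ^1 ≅ Z,  Ȟ^2 ≅ 0
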